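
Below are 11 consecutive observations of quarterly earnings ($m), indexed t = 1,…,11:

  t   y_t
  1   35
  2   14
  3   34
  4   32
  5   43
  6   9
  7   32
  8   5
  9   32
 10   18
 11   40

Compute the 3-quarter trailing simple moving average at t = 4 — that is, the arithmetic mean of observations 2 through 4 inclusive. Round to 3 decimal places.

26.667

Sum of periods 2–4: 14 + 34 + 32 = 80
Divide by 3: 80 / 3 = 26.667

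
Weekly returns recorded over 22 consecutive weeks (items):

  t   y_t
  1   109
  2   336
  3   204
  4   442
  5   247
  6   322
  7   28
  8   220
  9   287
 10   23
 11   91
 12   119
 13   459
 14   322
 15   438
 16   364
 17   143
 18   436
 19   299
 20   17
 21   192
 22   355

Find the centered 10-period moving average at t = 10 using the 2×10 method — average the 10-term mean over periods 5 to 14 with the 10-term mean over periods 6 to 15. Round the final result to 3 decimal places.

Sum over 5–14: 247 + 322 + 28 + 220 + 287 + 23 + 91 + 119 + 459 + 322 = 2118
Sum over 6–15: 322 + 28 + 220 + 287 + 23 + 91 + 119 + 459 + 322 + 438 = 2309
CMA at t=10 = (2118 + 2309) / (2·10) = 4427 / 20 = 221.350

221.350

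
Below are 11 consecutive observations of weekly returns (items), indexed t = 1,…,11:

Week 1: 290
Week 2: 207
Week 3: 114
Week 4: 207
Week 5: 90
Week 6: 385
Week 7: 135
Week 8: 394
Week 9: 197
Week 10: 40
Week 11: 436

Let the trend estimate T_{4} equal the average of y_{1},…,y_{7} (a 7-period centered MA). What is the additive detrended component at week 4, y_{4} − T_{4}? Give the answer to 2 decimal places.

Trend T_4 = (290 + 207 + 114 + 207 + 90 + 385 + 135) / 7 = 1428/7 = 204.0000
Detrended value: 207 − 204.0000 = 3.00

3.00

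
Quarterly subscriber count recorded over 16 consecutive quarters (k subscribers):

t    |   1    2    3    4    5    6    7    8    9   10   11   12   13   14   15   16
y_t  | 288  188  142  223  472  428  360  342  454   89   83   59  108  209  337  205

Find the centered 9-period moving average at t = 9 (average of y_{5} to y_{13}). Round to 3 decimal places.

266.111

Sum of periods 5–13: 472 + 428 + 360 + 342 + 454 + 89 + 83 + 59 + 108 = 2395
Divide by 9: 2395 / 9 = 266.111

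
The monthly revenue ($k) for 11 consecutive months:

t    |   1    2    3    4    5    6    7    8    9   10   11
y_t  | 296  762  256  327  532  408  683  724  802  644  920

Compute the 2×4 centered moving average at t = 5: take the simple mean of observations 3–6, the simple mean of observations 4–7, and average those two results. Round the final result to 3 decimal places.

434.125

Sum over 3–6: 256 + 327 + 532 + 408 = 1523
Sum over 4–7: 327 + 532 + 408 + 683 = 1950
CMA at t=5 = (1523 + 1950) / (2·4) = 3473 / 8 = 434.125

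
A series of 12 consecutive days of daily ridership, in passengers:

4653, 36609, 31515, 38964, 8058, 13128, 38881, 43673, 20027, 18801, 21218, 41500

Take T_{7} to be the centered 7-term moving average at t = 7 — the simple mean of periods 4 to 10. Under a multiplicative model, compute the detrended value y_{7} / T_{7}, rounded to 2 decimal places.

Trend T_7 = (38964 + 8058 + 13128 + 38881 + 43673 + 20027 + 18801) / 7 = 181532/7 = 25933.1429
Ratio to trend: 38881 / 25933.1429 = 1.50

1.50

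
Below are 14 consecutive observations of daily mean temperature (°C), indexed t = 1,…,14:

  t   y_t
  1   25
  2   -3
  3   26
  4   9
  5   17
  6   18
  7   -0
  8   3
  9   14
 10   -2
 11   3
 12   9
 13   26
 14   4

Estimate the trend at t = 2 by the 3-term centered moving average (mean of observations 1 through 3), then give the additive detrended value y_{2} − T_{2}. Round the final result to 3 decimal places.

-19.000

Trend T_2 = (25 + (-3) + 26) / 3 = 48/3 = 16.00000
Detrended value: -3 − 16.00000 = -19.000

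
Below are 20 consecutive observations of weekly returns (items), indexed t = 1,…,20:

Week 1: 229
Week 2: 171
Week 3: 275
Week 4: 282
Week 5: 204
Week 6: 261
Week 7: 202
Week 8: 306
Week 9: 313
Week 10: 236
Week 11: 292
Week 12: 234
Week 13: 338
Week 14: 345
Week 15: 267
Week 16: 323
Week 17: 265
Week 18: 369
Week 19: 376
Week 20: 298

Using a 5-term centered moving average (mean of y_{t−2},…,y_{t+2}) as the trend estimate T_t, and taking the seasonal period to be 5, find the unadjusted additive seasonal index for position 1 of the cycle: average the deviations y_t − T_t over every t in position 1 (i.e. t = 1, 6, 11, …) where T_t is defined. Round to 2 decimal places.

9.53

Season position 1 occurs at t = 6, 11, 16 (where T_t is defined).
t=6: T_6 = 251.0000; y_6 − T_6 = 261 − 251.0000 = 10.0000
t=11: T_11 = 282.6000; y_11 − T_11 = 292 − 282.6000 = 9.4000
t=16: T_16 = 313.8000; y_16 − T_16 = 323 − 313.8000 = 9.2000
Mean deviation: (10.0000 + 9.4000 + 9.2000) / 3 = 9.53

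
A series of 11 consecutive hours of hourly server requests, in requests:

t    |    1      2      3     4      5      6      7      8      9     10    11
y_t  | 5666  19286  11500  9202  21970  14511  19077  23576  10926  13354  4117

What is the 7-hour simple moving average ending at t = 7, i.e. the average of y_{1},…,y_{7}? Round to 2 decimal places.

Sum of periods 1–7: 5666 + 19286 + 11500 + 9202 + 21970 + 14511 + 19077 = 101212
Divide by 7: 101212 / 7 = 14458.86

14458.86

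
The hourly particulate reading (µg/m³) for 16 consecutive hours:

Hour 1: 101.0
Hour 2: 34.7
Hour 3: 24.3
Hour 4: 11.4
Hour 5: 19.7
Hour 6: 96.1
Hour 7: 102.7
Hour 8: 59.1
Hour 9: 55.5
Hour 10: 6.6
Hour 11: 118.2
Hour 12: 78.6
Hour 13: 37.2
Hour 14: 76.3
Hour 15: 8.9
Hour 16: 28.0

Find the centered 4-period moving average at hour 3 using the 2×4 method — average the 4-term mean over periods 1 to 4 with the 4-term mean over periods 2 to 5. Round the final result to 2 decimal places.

Sum over 1–4: 101.0 + 34.7 + 24.3 + 11.4 = 171.4
Sum over 2–5: 34.7 + 24.3 + 11.4 + 19.7 = 90.1
CMA at t=3 = (171.4 + 90.1) / (2·4) = 261.5 / 8 = 32.69

32.69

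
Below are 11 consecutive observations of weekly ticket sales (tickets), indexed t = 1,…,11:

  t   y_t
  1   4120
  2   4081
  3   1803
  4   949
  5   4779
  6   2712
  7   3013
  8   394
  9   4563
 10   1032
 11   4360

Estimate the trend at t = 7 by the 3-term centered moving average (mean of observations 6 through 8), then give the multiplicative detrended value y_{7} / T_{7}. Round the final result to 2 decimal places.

1.48

Trend T_7 = (2712 + 3013 + 394) / 3 = 6119/3 = 2039.6667
Ratio to trend: 3013 / 2039.6667 = 1.48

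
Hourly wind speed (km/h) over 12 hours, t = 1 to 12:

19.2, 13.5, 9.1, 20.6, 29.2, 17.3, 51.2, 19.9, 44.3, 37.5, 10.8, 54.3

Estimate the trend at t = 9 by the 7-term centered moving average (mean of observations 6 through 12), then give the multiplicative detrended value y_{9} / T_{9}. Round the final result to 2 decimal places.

1.32

Trend T_9 = (17.3 + 51.2 + 19.9 + 44.3 + 37.5 + 10.8 + 54.3) / 7 = 235.3/7 = 33.6143
Ratio to trend: 44.3 / 33.6143 = 1.32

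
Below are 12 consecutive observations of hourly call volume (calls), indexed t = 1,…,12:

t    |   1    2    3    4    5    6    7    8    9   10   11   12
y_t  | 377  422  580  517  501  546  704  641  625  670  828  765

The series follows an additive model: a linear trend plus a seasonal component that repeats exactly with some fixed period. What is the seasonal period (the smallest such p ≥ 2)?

First differences y_{t+1} − y_t: 45, 158, -63, -16, 45, 158, -63, -16, 45, 158, …
The difference pattern repeats every 4 terms and not for any smaller step, so p = 4.

4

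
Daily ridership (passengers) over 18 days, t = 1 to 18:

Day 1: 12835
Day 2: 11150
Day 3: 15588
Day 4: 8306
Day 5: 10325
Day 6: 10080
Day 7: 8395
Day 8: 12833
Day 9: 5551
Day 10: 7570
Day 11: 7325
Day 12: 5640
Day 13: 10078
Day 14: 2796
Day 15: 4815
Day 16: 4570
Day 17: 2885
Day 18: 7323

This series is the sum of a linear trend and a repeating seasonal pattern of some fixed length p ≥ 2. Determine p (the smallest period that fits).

5

First differences y_{t+1} − y_t: -1685, 4438, -7282, 2019, -245, -1685, 4438, -7282, 2019, -245, -1685, 4438, …
The difference pattern repeats every 5 terms and not for any smaller step, so p = 5.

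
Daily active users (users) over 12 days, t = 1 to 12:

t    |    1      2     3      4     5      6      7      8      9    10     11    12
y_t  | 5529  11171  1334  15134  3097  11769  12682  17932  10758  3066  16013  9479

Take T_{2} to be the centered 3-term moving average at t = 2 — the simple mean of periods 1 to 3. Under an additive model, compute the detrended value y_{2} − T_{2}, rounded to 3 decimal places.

5159.667

Trend T_2 = (5529 + 11171 + 1334) / 3 = 18034/3 = 6011.33333
Detrended value: 11171 − 6011.33333 = 5159.667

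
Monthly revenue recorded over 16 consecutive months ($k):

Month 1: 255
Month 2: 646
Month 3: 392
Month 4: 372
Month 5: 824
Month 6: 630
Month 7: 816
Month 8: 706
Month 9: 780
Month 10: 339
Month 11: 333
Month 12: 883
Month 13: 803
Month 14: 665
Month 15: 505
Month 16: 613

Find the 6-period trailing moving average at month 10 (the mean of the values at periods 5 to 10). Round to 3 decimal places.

Sum of periods 5–10: 824 + 630 + 816 + 706 + 780 + 339 = 4095
Divide by 6: 4095 / 6 = 682.500

682.500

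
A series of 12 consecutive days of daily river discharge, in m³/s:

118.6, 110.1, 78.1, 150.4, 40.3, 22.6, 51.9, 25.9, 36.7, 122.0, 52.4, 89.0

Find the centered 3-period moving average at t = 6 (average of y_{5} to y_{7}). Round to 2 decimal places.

Sum of periods 5–7: 40.3 + 22.6 + 51.9 = 114.8
Divide by 3: 114.8 / 3 = 38.27

38.27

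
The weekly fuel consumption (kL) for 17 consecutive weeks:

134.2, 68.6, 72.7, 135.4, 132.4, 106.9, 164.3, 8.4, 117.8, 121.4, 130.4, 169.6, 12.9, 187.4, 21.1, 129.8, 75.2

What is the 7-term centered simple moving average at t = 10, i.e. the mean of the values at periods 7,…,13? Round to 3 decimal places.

103.543

Sum of periods 7–13: 164.3 + 8.4 + 117.8 + 121.4 + 130.4 + 169.6 + 12.9 = 724.8
Divide by 7: 724.8 / 7 = 103.543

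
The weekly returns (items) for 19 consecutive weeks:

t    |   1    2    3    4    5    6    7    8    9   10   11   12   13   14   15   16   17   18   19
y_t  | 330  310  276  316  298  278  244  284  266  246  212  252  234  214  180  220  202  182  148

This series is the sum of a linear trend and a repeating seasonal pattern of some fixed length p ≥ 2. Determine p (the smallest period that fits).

First differences y_{t+1} − y_t: -20, -34, 40, -18, -20, -34, 40, -18, -20, -34, …
The difference pattern repeats every 4 terms and not for any smaller step, so p = 4.

4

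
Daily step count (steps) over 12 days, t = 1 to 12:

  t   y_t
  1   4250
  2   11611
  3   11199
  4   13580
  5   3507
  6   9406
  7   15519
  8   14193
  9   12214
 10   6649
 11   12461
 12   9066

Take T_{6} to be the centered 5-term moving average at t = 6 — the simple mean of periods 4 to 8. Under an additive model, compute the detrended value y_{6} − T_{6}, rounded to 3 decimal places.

Trend T_6 = (13580 + 3507 + 9406 + 15519 + 14193) / 5 = 56205/5 = 11241.00000
Detrended value: 9406 − 11241.00000 = -1835.000

-1835.000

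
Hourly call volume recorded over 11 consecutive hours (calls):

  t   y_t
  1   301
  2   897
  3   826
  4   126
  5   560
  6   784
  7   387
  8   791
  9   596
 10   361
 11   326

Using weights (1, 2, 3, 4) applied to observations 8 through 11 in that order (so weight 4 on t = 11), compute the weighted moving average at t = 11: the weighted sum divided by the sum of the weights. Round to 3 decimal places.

Weighted sum: 1·791 + 2·596 + 3·361 + 4·326 = 791 + 1192 + 1083 + 1304 = 4370
Weight total: 1 + 2 + 3 + 4 = 10
WMA = 4370 / 10 = 437.000

437.000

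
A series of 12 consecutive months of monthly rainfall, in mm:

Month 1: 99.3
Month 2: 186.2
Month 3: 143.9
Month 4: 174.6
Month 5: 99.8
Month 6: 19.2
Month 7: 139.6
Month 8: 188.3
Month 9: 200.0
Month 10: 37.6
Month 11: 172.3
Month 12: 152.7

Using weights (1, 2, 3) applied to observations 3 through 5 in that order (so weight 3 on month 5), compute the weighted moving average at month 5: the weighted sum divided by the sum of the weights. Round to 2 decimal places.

132.08

Weighted sum: 1·143.9 + 2·174.6 + 3·99.8 = 143.9 + 349.2 + 299.4 = 792.5
Weight total: 1 + 2 + 3 = 6
WMA = 792.5 / 6 = 132.08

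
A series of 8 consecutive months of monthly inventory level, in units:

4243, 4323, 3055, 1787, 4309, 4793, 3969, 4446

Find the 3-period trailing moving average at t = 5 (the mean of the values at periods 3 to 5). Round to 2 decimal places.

Sum of periods 3–5: 3055 + 1787 + 4309 = 9151
Divide by 3: 9151 / 3 = 3050.33

3050.33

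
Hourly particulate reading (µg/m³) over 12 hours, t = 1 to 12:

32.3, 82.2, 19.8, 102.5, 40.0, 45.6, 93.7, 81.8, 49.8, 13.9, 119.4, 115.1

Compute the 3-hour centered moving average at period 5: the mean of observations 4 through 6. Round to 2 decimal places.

Sum of periods 4–6: 102.5 + 40.0 + 45.6 = 188.1
Divide by 3: 188.1 / 3 = 62.70

62.70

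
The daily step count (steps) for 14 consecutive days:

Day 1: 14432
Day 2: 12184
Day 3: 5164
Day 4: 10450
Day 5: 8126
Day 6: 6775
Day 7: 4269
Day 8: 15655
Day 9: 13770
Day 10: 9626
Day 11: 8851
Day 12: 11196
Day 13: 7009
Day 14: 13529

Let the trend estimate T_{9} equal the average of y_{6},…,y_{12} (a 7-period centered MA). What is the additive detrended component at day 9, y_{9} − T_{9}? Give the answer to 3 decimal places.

3749.714

Trend T_9 = (6775 + 4269 + 15655 + 13770 + 9626 + 8851 + 11196) / 7 = 70142/7 = 10020.28571
Detrended value: 13770 − 10020.28571 = 3749.714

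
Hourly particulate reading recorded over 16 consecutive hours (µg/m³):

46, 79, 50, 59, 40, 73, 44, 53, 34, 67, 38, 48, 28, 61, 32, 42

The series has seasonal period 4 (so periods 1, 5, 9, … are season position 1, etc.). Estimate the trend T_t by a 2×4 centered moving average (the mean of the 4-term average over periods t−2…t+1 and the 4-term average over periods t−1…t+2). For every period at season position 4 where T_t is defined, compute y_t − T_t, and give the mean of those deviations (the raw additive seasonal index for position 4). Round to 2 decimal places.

Season position 4 occurs at t = 4, 8, 12 (where T_t is defined).
t=4: T_4 = 56.2500; y_4 − T_4 = 59 − 56.2500 = 2.7500
t=8: T_8 = 50.2500; y_8 − T_8 = 53 − 50.2500 = 2.7500
t=12: T_12 = 44.5000; y_12 − T_12 = 48 − 44.5000 = 3.5000
Mean deviation: (2.7500 + 2.7500 + 3.5000) / 3 = 3.00

3.00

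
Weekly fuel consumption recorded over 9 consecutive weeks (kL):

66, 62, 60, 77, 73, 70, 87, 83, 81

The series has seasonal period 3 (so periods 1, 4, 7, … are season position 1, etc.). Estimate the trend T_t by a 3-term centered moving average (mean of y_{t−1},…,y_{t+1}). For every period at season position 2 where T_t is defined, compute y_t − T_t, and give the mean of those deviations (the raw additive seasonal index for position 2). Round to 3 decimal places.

Season position 2 occurs at t = 2, 5, 8 (where T_t is defined).
t=2: T_2 = 62.66667; y_2 − T_2 = 62 − 62.66667 = -0.66667
t=5: T_5 = 73.33333; y_5 − T_5 = 73 − 73.33333 = -0.33333
t=8: T_8 = 83.66667; y_8 − T_8 = 83 − 83.66667 = -0.66667
Mean deviation: (-0.66667 + -0.33333 + -0.66667) / 3 = -0.556

-0.556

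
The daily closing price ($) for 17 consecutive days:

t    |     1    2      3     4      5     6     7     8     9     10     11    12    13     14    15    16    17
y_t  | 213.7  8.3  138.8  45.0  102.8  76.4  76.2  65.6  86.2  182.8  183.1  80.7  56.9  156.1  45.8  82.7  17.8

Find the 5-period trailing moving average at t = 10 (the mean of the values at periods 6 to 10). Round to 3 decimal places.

Sum of periods 6–10: 76.4 + 76.2 + 65.6 + 86.2 + 182.8 = 487.2
Divide by 5: 487.2 / 5 = 97.440

97.440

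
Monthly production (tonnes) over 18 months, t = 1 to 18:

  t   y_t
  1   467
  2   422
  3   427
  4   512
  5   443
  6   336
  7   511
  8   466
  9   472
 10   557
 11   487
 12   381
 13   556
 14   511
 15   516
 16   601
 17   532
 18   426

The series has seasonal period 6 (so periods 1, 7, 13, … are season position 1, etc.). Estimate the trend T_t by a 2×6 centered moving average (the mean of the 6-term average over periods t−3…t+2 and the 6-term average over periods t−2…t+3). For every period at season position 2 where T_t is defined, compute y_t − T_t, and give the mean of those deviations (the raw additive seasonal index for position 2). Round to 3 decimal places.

-1.625

Season position 2 occurs at t = 8, 14 (where T_t is defined).
t=8: T_8 = 467.83333; y_8 − T_8 = 466 − 467.83333 = -1.83333
t=14: T_14 = 512.41667; y_14 − T_14 = 511 − 512.41667 = -1.41667
Mean deviation: (-1.83333 + -1.41667) / 2 = -1.625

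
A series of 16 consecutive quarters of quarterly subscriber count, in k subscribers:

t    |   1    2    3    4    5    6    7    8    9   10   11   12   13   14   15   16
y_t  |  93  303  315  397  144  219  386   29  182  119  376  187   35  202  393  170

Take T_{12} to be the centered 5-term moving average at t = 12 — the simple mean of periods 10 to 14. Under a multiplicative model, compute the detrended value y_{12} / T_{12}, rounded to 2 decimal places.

Trend T_12 = (119 + 376 + 187 + 35 + 202) / 5 = 919/5 = 183.8000
Ratio to trend: 187 / 183.8000 = 1.02

1.02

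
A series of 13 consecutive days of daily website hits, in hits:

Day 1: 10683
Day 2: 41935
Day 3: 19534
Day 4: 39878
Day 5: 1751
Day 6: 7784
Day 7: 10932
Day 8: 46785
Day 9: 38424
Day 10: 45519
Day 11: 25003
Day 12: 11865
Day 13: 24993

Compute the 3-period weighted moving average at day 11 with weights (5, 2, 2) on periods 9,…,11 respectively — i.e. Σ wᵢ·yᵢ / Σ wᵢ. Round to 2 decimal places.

37018.22

Weighted sum: 5·38424 + 2·45519 + 2·25003 = 192120 + 91038 + 50006 = 333164
Weight total: 5 + 2 + 2 = 9
WMA = 333164 / 9 = 37018.22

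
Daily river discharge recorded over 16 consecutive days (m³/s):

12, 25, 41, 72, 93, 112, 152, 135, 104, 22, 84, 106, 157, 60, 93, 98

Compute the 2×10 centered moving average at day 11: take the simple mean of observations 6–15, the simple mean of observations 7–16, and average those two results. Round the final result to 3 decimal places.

Sum over 6–15: 112 + 152 + 135 + 104 + 22 + 84 + 106 + 157 + 60 + 93 = 1025
Sum over 7–16: 152 + 135 + 104 + 22 + 84 + 106 + 157 + 60 + 93 + 98 = 1011
CMA at t=11 = (1025 + 1011) / (2·10) = 2036 / 20 = 101.800

101.800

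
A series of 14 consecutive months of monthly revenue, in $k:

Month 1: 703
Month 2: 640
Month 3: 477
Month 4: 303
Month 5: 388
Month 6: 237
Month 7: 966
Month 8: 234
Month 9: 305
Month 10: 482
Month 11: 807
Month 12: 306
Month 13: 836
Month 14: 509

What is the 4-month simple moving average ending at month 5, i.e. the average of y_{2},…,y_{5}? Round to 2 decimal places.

Sum of periods 2–5: 640 + 477 + 303 + 388 = 1808
Divide by 4: 1808 / 4 = 452.00

452.00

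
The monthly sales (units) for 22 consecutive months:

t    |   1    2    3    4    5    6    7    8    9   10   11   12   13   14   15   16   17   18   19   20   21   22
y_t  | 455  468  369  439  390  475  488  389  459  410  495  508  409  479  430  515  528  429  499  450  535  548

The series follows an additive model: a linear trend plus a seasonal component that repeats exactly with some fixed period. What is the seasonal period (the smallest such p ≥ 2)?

5

First differences y_{t+1} − y_t: 13, -99, 70, -49, 85, 13, -99, 70, -49, 85, 13, -99, …
The difference pattern repeats every 5 terms and not for any smaller step, so p = 5.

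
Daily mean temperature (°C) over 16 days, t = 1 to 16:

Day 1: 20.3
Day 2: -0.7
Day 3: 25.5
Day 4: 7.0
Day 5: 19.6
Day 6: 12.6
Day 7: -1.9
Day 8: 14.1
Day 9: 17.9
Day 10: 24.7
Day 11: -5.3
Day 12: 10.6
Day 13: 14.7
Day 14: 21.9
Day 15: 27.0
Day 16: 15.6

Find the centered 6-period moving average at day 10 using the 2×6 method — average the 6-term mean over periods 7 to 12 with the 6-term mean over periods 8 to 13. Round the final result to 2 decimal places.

Sum over 7–12: (-1.9) + 14.1 + 17.9 + 24.7 + (-5.3) + 10.6 = 60.1
Sum over 8–13: 14.1 + 17.9 + 24.7 + (-5.3) + 10.6 + 14.7 = 76.7
CMA at t=10 = (60.1 + 76.7) / (2·6) = 136.8 / 12 = 11.40

11.40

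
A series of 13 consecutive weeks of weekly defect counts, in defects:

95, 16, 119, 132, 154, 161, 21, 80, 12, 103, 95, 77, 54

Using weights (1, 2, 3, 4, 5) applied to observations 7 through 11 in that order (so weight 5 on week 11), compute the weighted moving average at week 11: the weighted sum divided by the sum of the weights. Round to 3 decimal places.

Weighted sum: 1·21 + 2·80 + 3·12 + 4·103 + 5·95 = 21 + 160 + 36 + 412 + 475 = 1104
Weight total: 1 + 2 + 3 + 4 + 5 = 15
WMA = 1104 / 15 = 73.600

73.600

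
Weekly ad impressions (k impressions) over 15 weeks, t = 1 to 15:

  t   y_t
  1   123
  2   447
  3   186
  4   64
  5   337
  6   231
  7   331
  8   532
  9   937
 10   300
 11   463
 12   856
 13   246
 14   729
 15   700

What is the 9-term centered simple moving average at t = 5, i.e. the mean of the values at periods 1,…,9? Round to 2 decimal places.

354.22

Sum of periods 1–9: 123 + 447 + 186 + 64 + 337 + 231 + 331 + 532 + 937 = 3188
Divide by 9: 3188 / 9 = 354.22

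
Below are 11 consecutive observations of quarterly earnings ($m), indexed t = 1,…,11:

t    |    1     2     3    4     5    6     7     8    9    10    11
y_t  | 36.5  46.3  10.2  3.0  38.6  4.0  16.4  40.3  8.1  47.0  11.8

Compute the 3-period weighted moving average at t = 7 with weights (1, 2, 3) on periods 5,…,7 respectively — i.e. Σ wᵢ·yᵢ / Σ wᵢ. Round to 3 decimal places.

Weighted sum: 1·38.6 + 2·4.0 + 3·16.4 = 38.6 + 8.0 + 49.2 = 95.8
Weight total: 1 + 2 + 3 = 6
WMA = 95.8 / 6 = 15.967

15.967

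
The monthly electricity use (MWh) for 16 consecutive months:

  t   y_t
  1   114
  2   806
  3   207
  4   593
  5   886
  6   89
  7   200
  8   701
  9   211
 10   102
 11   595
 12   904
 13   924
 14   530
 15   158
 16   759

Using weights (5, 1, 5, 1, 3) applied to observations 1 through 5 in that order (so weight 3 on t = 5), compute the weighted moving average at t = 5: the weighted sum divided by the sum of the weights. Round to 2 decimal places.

377.47

Weighted sum: 5·114 + 1·806 + 5·207 + 1·593 + 3·886 = 570 + 806 + 1035 + 593 + 2658 = 5662
Weight total: 5 + 1 + 5 + 1 + 3 = 15
WMA = 5662 / 15 = 377.47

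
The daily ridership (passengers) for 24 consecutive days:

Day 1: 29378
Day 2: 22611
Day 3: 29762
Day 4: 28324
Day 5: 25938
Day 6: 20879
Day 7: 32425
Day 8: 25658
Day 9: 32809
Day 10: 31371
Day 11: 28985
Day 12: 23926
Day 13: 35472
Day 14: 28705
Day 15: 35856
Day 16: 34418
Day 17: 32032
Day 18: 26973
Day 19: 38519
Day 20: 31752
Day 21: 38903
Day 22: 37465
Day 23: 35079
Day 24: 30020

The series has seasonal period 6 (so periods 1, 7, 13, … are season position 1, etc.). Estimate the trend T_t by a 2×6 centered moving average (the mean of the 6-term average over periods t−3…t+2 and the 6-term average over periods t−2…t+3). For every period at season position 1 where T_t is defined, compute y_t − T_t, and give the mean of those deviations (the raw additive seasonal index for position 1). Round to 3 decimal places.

Season position 1 occurs at t = 7, 13, 19 (where T_t is defined).
t=7: T_7 = 27926.08333; y_7 − T_7 = 32425 − 27926.08333 = 4498.91667
t=13: T_13 = 30973.08333; y_13 − T_13 = 35472 − 30973.08333 = 4498.91667
t=19: T_19 = 34020.08333; y_19 − T_19 = 38519 − 34020.08333 = 4498.91667
Mean deviation: (4498.91667 + 4498.91667 + 4498.91667) / 3 = 4498.917

4498.917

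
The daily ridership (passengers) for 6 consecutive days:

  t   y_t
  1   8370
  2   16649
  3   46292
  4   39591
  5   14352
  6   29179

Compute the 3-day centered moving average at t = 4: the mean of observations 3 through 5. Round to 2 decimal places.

33411.67

Sum of periods 3–5: 46292 + 39591 + 14352 = 100235
Divide by 3: 100235 / 3 = 33411.67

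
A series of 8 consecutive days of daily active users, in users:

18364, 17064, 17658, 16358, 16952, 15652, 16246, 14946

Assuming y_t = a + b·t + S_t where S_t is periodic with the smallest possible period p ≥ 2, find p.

First differences y_{t+1} − y_t: -1300, 594, -1300, 594, -1300, 594, …
The difference pattern repeats every 2 terms and not for any smaller step, so p = 2.

2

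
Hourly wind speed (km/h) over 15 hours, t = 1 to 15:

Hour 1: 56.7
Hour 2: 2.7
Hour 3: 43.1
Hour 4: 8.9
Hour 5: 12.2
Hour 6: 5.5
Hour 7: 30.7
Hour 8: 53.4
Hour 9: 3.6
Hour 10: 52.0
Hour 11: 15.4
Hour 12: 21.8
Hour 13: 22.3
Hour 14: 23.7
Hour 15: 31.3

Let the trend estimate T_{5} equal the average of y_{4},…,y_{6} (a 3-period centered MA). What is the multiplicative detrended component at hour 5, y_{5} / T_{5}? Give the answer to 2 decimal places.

Trend T_5 = (8.9 + 12.2 + 5.5) / 3 = 26.6/3 = 8.8667
Ratio to trend: 12.2 / 8.8667 = 1.38

1.38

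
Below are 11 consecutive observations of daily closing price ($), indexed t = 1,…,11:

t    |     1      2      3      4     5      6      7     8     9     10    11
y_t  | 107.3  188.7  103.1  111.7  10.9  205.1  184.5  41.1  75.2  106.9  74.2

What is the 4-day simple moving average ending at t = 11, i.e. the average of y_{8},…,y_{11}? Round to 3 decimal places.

74.350

Sum of periods 8–11: 41.1 + 75.2 + 106.9 + 74.2 = 297.4
Divide by 4: 297.4 / 4 = 74.350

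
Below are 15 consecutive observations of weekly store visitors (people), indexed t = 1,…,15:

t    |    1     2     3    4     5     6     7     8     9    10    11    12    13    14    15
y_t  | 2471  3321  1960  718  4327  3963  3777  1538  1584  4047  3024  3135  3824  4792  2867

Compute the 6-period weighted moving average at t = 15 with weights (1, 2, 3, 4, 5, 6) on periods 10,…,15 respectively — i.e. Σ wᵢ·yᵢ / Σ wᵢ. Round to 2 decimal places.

3617.05

Weighted sum: 1·4047 + 2·3024 + 3·3135 + 4·3824 + 5·4792 + 6·2867 = 4047 + 6048 + 9405 + 15296 + 23960 + 17202 = 75958
Weight total: 1 + 2 + 3 + 4 + 5 + 6 = 21
WMA = 75958 / 21 = 3617.05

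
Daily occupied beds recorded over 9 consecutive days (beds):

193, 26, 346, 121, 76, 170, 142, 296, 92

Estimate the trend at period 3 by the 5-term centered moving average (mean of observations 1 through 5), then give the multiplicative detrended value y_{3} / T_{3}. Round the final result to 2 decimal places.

2.27

Trend T_3 = (193 + 26 + 346 + 121 + 76) / 5 = 762/5 = 152.4000
Ratio to trend: 346 / 152.4000 = 2.27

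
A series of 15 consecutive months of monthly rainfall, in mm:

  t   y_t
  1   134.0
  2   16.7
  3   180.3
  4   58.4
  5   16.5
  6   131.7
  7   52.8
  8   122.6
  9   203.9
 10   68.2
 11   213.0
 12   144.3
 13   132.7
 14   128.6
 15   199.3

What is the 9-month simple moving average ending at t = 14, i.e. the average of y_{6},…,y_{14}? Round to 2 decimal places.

Sum of periods 6–14: 131.7 + 52.8 + 122.6 + 203.9 + 68.2 + 213.0 + 144.3 + 132.7 + 128.6 = 1197.8
Divide by 9: 1197.8 / 9 = 133.09

133.09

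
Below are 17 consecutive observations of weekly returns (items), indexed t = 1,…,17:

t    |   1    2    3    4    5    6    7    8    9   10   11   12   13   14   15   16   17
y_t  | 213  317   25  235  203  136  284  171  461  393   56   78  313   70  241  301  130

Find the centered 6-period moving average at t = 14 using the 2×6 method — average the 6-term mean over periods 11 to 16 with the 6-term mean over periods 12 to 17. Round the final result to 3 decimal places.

182.667

Sum over 11–16: 56 + 78 + 313 + 70 + 241 + 301 = 1059
Sum over 12–17: 78 + 313 + 70 + 241 + 301 + 130 = 1133
CMA at t=14 = (1059 + 1133) / (2·6) = 2192 / 12 = 182.667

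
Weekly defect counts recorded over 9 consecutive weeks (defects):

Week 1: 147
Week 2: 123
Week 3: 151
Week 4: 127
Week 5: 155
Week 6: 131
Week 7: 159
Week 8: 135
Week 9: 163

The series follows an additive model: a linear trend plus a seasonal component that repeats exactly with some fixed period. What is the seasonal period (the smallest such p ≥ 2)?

2

First differences y_{t+1} − y_t: -24, 28, -24, 28, -24, 28, …
The difference pattern repeats every 2 terms and not for any smaller step, so p = 2.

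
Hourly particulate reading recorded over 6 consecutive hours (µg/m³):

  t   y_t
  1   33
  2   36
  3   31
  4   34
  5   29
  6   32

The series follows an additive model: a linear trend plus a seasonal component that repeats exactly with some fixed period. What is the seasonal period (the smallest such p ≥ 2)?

First differences y_{t+1} − y_t: 3, -5, 3, -5, 3, …
The difference pattern repeats every 2 terms and not for any smaller step, so p = 2.

2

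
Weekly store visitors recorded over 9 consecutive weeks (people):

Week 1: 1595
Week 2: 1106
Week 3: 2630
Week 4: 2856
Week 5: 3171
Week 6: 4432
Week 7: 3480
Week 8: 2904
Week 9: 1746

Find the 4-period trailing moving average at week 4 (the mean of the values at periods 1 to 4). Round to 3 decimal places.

2046.750

Sum of periods 1–4: 1595 + 1106 + 2630 + 2856 = 8187
Divide by 4: 8187 / 4 = 2046.750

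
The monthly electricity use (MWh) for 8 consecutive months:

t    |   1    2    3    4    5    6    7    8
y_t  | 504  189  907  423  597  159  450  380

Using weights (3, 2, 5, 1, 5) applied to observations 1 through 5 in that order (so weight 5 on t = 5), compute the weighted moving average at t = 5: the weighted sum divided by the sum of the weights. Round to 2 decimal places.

614.56

Weighted sum: 3·504 + 2·189 + 5·907 + 1·423 + 5·597 = 1512 + 378 + 4535 + 423 + 2985 = 9833
Weight total: 3 + 2 + 5 + 1 + 5 = 16
WMA = 9833 / 16 = 614.56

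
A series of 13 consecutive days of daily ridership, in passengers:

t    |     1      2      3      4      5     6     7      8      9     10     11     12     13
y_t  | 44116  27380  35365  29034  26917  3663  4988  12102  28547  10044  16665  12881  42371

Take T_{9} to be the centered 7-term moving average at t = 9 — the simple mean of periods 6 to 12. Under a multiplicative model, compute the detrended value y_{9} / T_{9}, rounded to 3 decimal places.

2.248

Trend T_9 = (3663 + 4988 + 12102 + 28547 + 10044 + 16665 + 12881) / 7 = 88890/7 = 12698.57143
Ratio to trend: 28547 / 12698.57143 = 2.248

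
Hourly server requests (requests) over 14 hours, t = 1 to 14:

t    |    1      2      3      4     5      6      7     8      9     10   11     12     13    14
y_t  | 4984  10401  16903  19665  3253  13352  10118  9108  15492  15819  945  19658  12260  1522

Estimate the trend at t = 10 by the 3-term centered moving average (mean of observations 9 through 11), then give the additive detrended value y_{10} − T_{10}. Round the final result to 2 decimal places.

5067.00

Trend T_10 = (15492 + 15819 + 945) / 3 = 32256/3 = 10752.0000
Detrended value: 15819 − 10752.0000 = 5067.00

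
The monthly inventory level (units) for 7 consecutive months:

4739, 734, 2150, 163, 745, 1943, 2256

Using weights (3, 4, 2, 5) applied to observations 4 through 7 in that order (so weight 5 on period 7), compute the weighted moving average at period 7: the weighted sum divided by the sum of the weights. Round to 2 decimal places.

1331.07

Weighted sum: 3·163 + 4·745 + 2·1943 + 5·2256 = 489 + 2980 + 3886 + 11280 = 18635
Weight total: 3 + 4 + 2 + 5 = 14
WMA = 18635 / 14 = 1331.07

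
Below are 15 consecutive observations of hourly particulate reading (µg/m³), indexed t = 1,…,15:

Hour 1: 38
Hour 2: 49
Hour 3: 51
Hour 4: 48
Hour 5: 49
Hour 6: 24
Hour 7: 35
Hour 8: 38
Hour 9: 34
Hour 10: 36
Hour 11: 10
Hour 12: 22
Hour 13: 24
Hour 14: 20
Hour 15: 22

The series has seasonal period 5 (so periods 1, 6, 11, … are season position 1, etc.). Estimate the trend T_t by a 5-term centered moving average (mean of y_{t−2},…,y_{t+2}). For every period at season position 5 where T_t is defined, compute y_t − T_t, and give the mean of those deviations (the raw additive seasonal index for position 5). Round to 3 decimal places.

7.800

Season position 5 occurs at t = 5, 10 (where T_t is defined).
t=5: T_5 = 41.40000; y_5 − T_5 = 49 − 41.40000 = 7.60000
t=10: T_10 = 28.00000; y_10 − T_10 = 36 − 28.00000 = 8.00000
Mean deviation: (7.60000 + 8.00000) / 2 = 7.800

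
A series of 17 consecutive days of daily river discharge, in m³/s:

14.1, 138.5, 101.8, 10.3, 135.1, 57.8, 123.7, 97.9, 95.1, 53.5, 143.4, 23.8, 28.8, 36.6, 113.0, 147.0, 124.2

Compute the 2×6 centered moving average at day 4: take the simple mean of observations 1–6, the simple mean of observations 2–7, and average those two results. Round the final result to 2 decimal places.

Sum over 1–6: 14.1 + 138.5 + 101.8 + 10.3 + 135.1 + 57.8 = 457.6
Sum over 2–7: 138.5 + 101.8 + 10.3 + 135.1 + 57.8 + 123.7 = 567.2
CMA at t=4 = (457.6 + 567.2) / (2·6) = 1024.8 / 12 = 85.40

85.40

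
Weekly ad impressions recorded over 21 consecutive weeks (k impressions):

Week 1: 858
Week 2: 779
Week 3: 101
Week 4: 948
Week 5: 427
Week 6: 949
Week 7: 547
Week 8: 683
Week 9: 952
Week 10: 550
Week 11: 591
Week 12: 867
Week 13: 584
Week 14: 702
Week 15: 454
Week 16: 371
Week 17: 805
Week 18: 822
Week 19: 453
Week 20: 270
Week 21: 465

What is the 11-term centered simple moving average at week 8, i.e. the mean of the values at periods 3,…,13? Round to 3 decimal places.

Sum of periods 3–13: 101 + 948 + 427 + 949 + 547 + 683 + 952 + 550 + 591 + 867 + 584 = 7199
Divide by 11: 7199 / 11 = 654.455

654.455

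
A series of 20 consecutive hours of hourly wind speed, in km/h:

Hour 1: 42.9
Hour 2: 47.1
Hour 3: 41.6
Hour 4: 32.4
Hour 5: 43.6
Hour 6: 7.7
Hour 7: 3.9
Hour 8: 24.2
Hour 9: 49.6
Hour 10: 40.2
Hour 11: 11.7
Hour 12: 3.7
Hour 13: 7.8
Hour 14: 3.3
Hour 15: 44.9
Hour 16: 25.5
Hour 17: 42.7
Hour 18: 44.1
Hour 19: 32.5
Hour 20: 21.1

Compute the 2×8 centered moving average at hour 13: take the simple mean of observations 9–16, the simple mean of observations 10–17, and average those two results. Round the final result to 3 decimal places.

Sum over 9–16: 49.6 + 40.2 + 11.7 + 3.7 + 7.8 + 3.3 + 44.9 + 25.5 = 186.7
Sum over 10–17: 40.2 + 11.7 + 3.7 + 7.8 + 3.3 + 44.9 + 25.5 + 42.7 = 179.8
CMA at t=13 = (186.7 + 179.8) / (2·8) = 366.5 / 16 = 22.906

22.906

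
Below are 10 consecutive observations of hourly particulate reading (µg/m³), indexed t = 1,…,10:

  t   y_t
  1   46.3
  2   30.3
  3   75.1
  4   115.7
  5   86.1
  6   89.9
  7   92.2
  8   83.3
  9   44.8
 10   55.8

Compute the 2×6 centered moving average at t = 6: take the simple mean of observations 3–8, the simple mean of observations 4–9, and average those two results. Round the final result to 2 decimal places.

87.86

Sum over 3–8: 75.1 + 115.7 + 86.1 + 89.9 + 92.2 + 83.3 = 542.3
Sum over 4–9: 115.7 + 86.1 + 89.9 + 92.2 + 83.3 + 44.8 = 512.0
CMA at t=6 = (542.3 + 512.0) / (2·6) = 1054.3 / 12 = 87.86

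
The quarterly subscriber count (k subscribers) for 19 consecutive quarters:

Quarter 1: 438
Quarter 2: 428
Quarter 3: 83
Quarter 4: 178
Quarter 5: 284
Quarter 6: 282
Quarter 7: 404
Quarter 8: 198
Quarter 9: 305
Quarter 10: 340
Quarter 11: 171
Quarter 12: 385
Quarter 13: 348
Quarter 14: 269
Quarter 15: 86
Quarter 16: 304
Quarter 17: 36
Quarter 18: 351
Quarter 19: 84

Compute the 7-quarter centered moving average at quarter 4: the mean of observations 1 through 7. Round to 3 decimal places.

Sum of periods 1–7: 438 + 428 + 83 + 178 + 284 + 282 + 404 = 2097
Divide by 7: 2097 / 7 = 299.571

299.571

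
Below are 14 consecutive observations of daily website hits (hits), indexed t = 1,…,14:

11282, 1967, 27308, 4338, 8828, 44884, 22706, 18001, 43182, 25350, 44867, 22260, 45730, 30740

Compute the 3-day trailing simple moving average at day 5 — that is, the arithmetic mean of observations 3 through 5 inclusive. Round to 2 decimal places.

Sum of periods 3–5: 27308 + 4338 + 8828 = 40474
Divide by 3: 40474 / 3 = 13491.33

13491.33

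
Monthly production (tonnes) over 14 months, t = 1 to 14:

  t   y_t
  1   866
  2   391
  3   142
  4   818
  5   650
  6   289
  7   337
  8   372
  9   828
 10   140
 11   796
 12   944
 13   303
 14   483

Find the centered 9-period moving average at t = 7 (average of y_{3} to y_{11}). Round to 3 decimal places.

485.778

Sum of periods 3–11: 142 + 818 + 650 + 289 + 337 + 372 + 828 + 140 + 796 = 4372
Divide by 9: 4372 / 9 = 485.778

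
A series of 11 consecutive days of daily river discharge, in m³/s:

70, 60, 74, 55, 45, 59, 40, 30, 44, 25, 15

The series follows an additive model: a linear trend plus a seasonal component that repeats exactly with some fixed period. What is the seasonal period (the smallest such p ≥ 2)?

First differences y_{t+1} − y_t: -10, 14, -19, -10, 14, -19, -10, 14, …
The difference pattern repeats every 3 terms and not for any smaller step, so p = 3.

3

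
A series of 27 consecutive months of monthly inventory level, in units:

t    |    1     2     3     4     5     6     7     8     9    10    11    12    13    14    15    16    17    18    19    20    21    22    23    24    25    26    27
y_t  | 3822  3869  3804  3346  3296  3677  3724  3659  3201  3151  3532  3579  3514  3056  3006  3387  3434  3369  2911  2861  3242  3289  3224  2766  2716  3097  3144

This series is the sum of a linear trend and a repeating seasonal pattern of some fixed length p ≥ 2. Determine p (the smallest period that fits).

5

First differences y_{t+1} − y_t: 47, -65, -458, -50, 381, 47, -65, -458, -50, 381, 47, -65, …
The difference pattern repeats every 5 terms and not for any smaller step, so p = 5.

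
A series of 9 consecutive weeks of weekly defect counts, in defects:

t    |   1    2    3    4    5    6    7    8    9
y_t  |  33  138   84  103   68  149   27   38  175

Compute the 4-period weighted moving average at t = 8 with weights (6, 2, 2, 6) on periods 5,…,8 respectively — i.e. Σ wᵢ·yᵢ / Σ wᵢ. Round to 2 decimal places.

Weighted sum: 6·68 + 2·149 + 2·27 + 6·38 = 408 + 298 + 54 + 228 = 988
Weight total: 6 + 2 + 2 + 6 = 16
WMA = 988 / 16 = 61.75

61.75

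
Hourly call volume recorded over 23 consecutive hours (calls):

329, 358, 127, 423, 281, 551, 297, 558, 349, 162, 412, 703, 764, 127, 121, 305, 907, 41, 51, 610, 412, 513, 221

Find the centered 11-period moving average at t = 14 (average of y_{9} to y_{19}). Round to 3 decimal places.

Sum of periods 9–19: 349 + 162 + 412 + 703 + 764 + 127 + 121 + 305 + 907 + 41 + 51 = 3942
Divide by 11: 3942 / 11 = 358.364

358.364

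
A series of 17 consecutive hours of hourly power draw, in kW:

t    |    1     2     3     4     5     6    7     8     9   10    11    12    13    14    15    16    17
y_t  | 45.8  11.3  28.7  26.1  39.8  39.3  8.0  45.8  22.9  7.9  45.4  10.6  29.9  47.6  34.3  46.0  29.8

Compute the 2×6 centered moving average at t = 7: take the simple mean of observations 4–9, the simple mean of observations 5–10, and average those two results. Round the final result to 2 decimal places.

Sum over 4–9: 26.1 + 39.8 + 39.3 + 8.0 + 45.8 + 22.9 = 181.9
Sum over 5–10: 39.8 + 39.3 + 8.0 + 45.8 + 22.9 + 7.9 = 163.7
CMA at t=7 = (181.9 + 163.7) / (2·6) = 345.6 / 12 = 28.80

28.80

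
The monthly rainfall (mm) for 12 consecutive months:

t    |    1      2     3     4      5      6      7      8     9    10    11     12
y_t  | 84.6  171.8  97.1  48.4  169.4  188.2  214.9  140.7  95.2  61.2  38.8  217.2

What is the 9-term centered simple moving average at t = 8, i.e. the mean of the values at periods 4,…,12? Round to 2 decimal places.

130.44

Sum of periods 4–12: 48.4 + 169.4 + 188.2 + 214.9 + 140.7 + 95.2 + 61.2 + 38.8 + 217.2 = 1174.0
Divide by 9: 1174.0 / 9 = 130.44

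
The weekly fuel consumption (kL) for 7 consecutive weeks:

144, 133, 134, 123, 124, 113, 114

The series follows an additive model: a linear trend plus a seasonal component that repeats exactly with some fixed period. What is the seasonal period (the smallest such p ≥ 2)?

First differences y_{t+1} − y_t: -11, 1, -11, 1, -11, 1, …
The difference pattern repeats every 2 terms and not for any smaller step, so p = 2.

2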